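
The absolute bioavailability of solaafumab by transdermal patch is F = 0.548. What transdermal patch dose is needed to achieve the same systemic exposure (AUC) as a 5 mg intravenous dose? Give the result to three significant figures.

D_transdermal = 9.12 mg

For equal systemic exposure: F × D_ev = D_iv
D_ev = D_iv / F = 5 / 0.548 = 9.12409 mg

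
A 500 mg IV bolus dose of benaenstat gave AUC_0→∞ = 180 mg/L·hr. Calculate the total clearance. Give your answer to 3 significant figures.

CL = 2.78 L/hr

CL = Dose_iv / AUC_0→∞
   = 500 / 180 = 2.77778 L/hr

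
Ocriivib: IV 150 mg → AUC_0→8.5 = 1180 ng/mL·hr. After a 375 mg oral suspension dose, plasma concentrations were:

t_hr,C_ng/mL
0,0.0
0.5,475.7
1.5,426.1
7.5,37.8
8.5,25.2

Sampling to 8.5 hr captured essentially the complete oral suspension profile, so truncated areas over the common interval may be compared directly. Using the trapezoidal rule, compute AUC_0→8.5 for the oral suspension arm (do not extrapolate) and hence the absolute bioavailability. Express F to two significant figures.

Trapezoidal AUC_0→8.5 (oral suspension):
  [0→0.5]: (0.0+475.7)/2 × 0.5 = 118.925
  [0.5→1.5]: (475.7+426.1)/2 × 1 = 450.9
  [1.5→7.5]: (426.1+37.8)/2 × 6 = 1391.7
  [7.5→8.5]: (37.8+25.2)/2 × 1 = 31.5
  Sum = 1993.025 ng/mL·hr
F = (AUC_ev/D_ev)/(AUC_iv/D_iv) = (1993.025/375)/(1180/150) = 5.31473/7.86667 = 0.6756

F = 0.68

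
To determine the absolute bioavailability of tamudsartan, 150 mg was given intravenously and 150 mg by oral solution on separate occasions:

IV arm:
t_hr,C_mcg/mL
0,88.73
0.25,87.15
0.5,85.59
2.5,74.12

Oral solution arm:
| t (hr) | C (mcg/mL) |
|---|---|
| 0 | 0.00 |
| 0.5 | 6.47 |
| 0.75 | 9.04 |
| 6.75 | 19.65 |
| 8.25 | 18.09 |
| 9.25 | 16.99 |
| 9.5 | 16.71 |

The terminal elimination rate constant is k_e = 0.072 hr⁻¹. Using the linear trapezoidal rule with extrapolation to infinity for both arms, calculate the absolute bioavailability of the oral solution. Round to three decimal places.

Trapezoidal AUC_0→2.5 (IV):
  [0→0.25]: (88.73+87.15)/2 × 0.25 = 21.985
  [0.25→0.5]: (87.15+85.59)/2 × 0.25 = 21.5925
  [0.5→2.5]: (85.59+74.12)/2 × 2 = 159.71
  Sum = 203.2875 mcg/mL·hr
IV tail: 74.12/0.072 = 1029.444; AUC_iv,0→∞ = 203.2875 + 1029.444 = 1232.7315 mcg/mL·hr
Trapezoidal AUC_0→9.5 (oral solution):
  [0→0.5]: (0.00+6.47)/2 × 0.5 = 1.6175
  [0.5→0.75]: (6.47+9.04)/2 × 0.25 = 1.93875
  [0.75→6.75]: (9.04+19.65)/2 × 6 = 86.07
  [6.75→8.25]: (19.65+18.09)/2 × 1.5 = 28.305
  [8.25→9.25]: (18.09+16.99)/2 × 1 = 17.54
  [9.25→9.5]: (16.99+16.71)/2 × 0.25 = 4.2125
  Sum = 139.68375 mcg/mL·hr
oral solution tail: 16.71/0.072 = 232.083; AUC_ev,0→∞ = 139.68375 + 232.083 = 371.76675 mcg/mL·hr
F = (AUC_ev/D_ev)/(AUC_iv/D_iv) = (371.76675/150)/(1232.7315/150) = 2.478445/8.21821 = 0.3016

F = 0.302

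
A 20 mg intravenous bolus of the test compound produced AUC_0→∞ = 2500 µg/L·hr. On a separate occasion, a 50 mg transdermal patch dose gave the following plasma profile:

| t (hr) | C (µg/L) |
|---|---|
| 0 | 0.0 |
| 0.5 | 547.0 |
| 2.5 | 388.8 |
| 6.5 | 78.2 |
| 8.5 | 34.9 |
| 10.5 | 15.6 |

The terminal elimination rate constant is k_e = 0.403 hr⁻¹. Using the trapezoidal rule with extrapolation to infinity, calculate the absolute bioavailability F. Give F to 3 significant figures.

Trapezoidal AUC_0→10.5 (transdermal patch):
  [0→0.5]: (0.0+547.0)/2 × 0.5 = 136.75
  [0.5→2.5]: (547.0+388.8)/2 × 2 = 935.8
  [2.5→6.5]: (388.8+78.2)/2 × 4 = 934.0
  [6.5→8.5]: (78.2+34.9)/2 × 2 = 113.1
  [8.5→10.5]: (34.9+15.6)/2 × 2 = 50.5
  Sum = 2170.15 µg/L·hr
Tail: C_last/k_e = 15.6/0.403 = 38.710
AUC_0→∞ (transdermal patch) = 2170.15 + 38.710 = 2208.86 µg/L·hr
F = (AUC_ev/D_ev)/(AUC_iv/D_iv) = (2208.86/50)/(2500/20) = 44.1772/125 = 0.3534

F = 0.353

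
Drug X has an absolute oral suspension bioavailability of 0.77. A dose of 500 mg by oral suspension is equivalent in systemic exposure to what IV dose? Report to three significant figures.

D_iv = 385 mg

Systemic exposure from an extravascular dose = F × D_ev, so the equivalent IV dose is F × D_ev.
D_iv = F × D_ev = 0.77 × 500 = 385 mg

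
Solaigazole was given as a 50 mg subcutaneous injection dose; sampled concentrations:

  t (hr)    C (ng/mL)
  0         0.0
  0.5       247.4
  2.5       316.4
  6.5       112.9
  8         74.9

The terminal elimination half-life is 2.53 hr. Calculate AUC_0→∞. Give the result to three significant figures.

AUC = 1900 ng/mL·hr

Trapezoidal AUC_0→8:
  [0→0.5]: (0.0+247.4)/2 × 0.5 = 61.85
  [0.5→2.5]: (247.4+316.4)/2 × 2 = 563.8
  [2.5→6.5]: (316.4+112.9)/2 × 4 = 858.6
  [6.5→8]: (112.9+74.9)/2 × 1.5 = 140.85
  Sum = 1625.1 ng/mL·hr
k_e = ln2 / t½ = 0.693147 / 2.53 = 0.2740 hr^-1
Extrapolated tail: C_last / k_e = 74.9 / 0.274 = 273.358
AUC_0→∞ = 1625.1 + 273.358 = 1898.458 ng/mL·hr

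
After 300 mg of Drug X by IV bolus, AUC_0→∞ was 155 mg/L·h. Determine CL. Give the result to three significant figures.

CL = 1.94 L/h

CL = Dose_iv / AUC_0→∞
   = 300 / 155 = 1.93548 L/h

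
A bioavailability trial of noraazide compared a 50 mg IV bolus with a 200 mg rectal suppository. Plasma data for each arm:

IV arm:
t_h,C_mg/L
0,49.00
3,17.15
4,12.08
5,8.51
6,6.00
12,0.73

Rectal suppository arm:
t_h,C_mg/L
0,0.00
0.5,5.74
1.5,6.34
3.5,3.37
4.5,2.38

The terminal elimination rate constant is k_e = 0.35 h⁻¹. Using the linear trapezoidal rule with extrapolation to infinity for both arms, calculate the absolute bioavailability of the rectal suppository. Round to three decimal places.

F = 0.044

Trapezoidal AUC_0→12 (IV):
  [0→3]: (49.00+17.15)/2 × 3 = 99.225
  [3→4]: (17.15+12.08)/2 × 1 = 14.615
  [4→5]: (12.08+8.51)/2 × 1 = 10.295
  [5→6]: (8.51+6.00)/2 × 1 = 7.255
  [6→12]: (6.00+0.73)/2 × 6 = 20.19
  Sum = 151.58 mg/L·h
IV tail: 0.73/0.35 = 2.086; AUC_iv,0→∞ = 151.58 + 2.086 = 153.666 mg/L·h
Trapezoidal AUC_0→4.5 (rectal suppository):
  [0→0.5]: (0.00+5.74)/2 × 0.5 = 1.435
  [0.5→1.5]: (5.74+6.34)/2 × 1 = 6.04
  [1.5→3.5]: (6.34+3.37)/2 × 2 = 9.71
  [3.5→4.5]: (3.37+2.38)/2 × 1 = 2.875
  Sum = 20.06 mg/L·h
rectal suppository tail: 2.38/0.35 = 6.800; AUC_ev,0→∞ = 20.06 + 6.800 = 26.86 mg/L·h
F = (AUC_ev/D_ev)/(AUC_iv/D_iv) = (26.86/200)/(153.666/50) = 0.1343/3.07332 = 0.0437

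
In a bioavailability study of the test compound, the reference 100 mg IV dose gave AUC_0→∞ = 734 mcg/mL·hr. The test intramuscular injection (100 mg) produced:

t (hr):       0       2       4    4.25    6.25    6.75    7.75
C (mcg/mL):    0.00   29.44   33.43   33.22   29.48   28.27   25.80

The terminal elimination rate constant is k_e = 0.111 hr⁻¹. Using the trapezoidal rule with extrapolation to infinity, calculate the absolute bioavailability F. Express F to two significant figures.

Trapezoidal AUC_0→7.75 (intramuscular injection):
  [0→2]: (0.00+29.44)/2 × 2 = 29.44
  [2→4]: (29.44+33.43)/2 × 2 = 62.87
  [4→4.25]: (33.43+33.22)/2 × 0.25 = 8.33125
  [4.25→6.25]: (33.22+29.48)/2 × 2 = 62.7
  [6.25→6.75]: (29.48+28.27)/2 × 0.5 = 14.4375
  [6.75→7.75]: (28.27+25.80)/2 × 1 = 27.035
  Sum = 204.81375 mcg/mL·hr
Tail: C_last/k_e = 25.80/0.111 = 232.432
AUC_0→∞ (intramuscular injection) = 204.81375 + 232.432 = 437.24575 mcg/mL·hr
F = (AUC_ev/D_ev)/(AUC_iv/D_iv) = (437.24575/100)/(734/100) = 4.3724575/7.34 = 0.5957

F = 0.60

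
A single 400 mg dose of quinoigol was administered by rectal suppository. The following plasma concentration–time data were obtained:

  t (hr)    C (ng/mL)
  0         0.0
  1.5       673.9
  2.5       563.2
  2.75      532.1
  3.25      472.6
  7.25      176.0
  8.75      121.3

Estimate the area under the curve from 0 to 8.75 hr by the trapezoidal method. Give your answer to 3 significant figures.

AUC = 3030 ng/mL·hr

Trapezoidal AUC_0→8.75:
  [0→1.5]: (0.0+673.9)/2 × 1.5 = 505.425
  [1.5→2.5]: (673.9+563.2)/2 × 1 = 618.55
  [2.5→2.75]: (563.2+532.1)/2 × 0.25 = 136.9125
  [2.75→3.25]: (532.1+472.6)/2 × 0.5 = 251.175
  [3.25→7.25]: (472.6+176.0)/2 × 4 = 1297.2
  [7.25→8.75]: (176.0+121.3)/2 × 1.5 = 222.975
  Sum = 3032.2375 ng/mL·hr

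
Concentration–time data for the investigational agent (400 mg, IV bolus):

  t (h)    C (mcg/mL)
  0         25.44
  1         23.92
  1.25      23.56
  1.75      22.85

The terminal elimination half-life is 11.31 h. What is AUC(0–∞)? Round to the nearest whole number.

AUC = 415 mcg/mL·h

Trapezoidal AUC_0→1.75:
  [0→1]: (25.44+23.92)/2 × 1 = 24.68
  [1→1.25]: (23.92+23.56)/2 × 0.25 = 5.935
  [1.25→1.75]: (23.56+22.85)/2 × 0.5 = 11.6025
  Sum = 42.2175 mcg/mL·h
k_e = ln2 / t½ = 0.693147 / 11.31 = 0.0613 h^-1
Extrapolated tail: C_last / k_e = 22.85 / 0.0613 = 372.757
AUC_0→∞ = 42.2175 + 372.757 = 414.9745 mcg/mL·h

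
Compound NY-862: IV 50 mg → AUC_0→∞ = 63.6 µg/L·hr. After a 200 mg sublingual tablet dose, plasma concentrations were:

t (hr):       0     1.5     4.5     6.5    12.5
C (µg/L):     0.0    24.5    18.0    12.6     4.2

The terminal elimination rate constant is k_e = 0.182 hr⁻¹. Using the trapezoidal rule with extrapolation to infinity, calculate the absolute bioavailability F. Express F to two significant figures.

Trapezoidal AUC_0→12.5 (sublingual tablet):
  [0→1.5]: (0.0+24.5)/2 × 1.5 = 18.375
  [1.5→4.5]: (24.5+18.0)/2 × 3 = 63.75
  [4.5→6.5]: (18.0+12.6)/2 × 2 = 30.6
  [6.5→12.5]: (12.6+4.2)/2 × 6 = 50.4
  Sum = 163.125 µg/L·hr
Tail: C_last/k_e = 4.2/0.182 = 23.077
AUC_0→∞ (sublingual tablet) = 163.125 + 23.077 = 186.202 µg/L·hr
F = (AUC_ev/D_ev)/(AUC_iv/D_iv) = (186.202/200)/(63.6/50) = 0.93101/1.272 = 0.7319

F = 0.73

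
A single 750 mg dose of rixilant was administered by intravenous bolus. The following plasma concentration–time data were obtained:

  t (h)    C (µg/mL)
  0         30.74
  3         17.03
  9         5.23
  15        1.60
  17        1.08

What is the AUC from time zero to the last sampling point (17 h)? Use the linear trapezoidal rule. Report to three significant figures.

Trapezoidal AUC_0→17:
  [0→3]: (30.74+17.03)/2 × 3 = 71.655
  [3→9]: (17.03+5.23)/2 × 6 = 66.78
  [9→15]: (5.23+1.60)/2 × 6 = 20.49
  [15→17]: (1.60+1.08)/2 × 2 = 2.68
  Sum = 161.605 µg/mL·h

AUC = 162 µg/mL·h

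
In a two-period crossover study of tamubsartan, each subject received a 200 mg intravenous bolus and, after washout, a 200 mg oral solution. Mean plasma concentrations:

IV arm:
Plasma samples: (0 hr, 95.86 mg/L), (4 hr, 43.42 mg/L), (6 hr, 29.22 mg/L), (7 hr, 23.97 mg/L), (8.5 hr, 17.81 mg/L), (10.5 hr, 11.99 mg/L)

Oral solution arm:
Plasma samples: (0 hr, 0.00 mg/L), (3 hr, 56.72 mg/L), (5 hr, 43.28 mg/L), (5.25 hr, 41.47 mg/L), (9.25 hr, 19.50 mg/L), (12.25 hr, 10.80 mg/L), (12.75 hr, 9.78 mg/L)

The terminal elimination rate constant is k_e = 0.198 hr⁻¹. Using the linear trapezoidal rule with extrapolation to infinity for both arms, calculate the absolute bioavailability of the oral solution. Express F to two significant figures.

F = 0.84

Trapezoidal AUC_0→10.5 (IV):
  [0→4]: (95.86+43.42)/2 × 4 = 278.56
  [4→6]: (43.42+29.22)/2 × 2 = 72.64
  [6→7]: (29.22+23.97)/2 × 1 = 26.595
  [7→8.5]: (23.97+17.81)/2 × 1.5 = 31.335
  [8.5→10.5]: (17.81+11.99)/2 × 2 = 29.8
  Sum = 438.93 mg/L·hr
IV tail: 11.99/0.198 = 60.556; AUC_iv,0→∞ = 438.93 + 60.556 = 499.486 mg/L·hr
Trapezoidal AUC_0→12.75 (oral solution):
  [0→3]: (0.00+56.72)/2 × 3 = 85.08
  [3→5]: (56.72+43.28)/2 × 2 = 100.0
  [5→5.25]: (43.28+41.47)/2 × 0.25 = 10.59375
  [5.25→9.25]: (41.47+19.50)/2 × 4 = 121.94
  [9.25→12.25]: (19.50+10.80)/2 × 3 = 45.45
  [12.25→12.75]: (10.80+9.78)/2 × 0.5 = 5.145
  Sum = 368.20875 mg/L·hr
oral solution tail: 9.78/0.198 = 49.394; AUC_ev,0→∞ = 368.20875 + 49.394 = 417.60275 mg/L·hr
F = (AUC_ev/D_ev)/(AUC_iv/D_iv) = (417.60275/200)/(499.486/200) = 2.08801/2.49743 = 0.8361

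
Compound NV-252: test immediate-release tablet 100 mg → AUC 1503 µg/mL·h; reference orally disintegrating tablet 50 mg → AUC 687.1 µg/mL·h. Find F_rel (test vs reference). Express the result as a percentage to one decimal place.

F_rel = 109.4%

F_rel = (AUC_test/D_test) / (AUC_ref/D_ref)
      = (1503/100) / (687.1/50)
      = 15.03 / 13.742 = 1.0937 = 109.37%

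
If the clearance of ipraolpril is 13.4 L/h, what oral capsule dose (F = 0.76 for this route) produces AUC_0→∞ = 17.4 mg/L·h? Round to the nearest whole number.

Dose = CL × AUC_0→∞ / F
     = 13.4 × 17.4 / 0.76 = 306.789 mg

Dose = 307 mg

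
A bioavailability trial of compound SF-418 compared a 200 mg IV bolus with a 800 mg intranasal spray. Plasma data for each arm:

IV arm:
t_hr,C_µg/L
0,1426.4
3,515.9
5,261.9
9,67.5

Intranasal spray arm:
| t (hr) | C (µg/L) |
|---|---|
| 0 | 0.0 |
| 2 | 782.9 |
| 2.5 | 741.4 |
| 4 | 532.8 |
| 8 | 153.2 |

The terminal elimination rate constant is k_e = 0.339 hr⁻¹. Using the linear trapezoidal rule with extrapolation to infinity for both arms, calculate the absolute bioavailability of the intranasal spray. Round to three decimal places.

F = 0.217

Trapezoidal AUC_0→9 (IV):
  [0→3]: (1426.4+515.9)/2 × 3 = 2913.45
  [3→5]: (515.9+261.9)/2 × 2 = 777.8
  [5→9]: (261.9+67.5)/2 × 4 = 658.8
  Sum = 4350.05 µg/L·hr
IV tail: 67.5/0.339 = 199.115; AUC_iv,0→∞ = 4350.05 + 199.115 = 4549.165 µg/L·hr
Trapezoidal AUC_0→8 (intranasal spray):
  [0→2]: (0.0+782.9)/2 × 2 = 782.9
  [2→2.5]: (782.9+741.4)/2 × 0.5 = 381.075
  [2.5→4]: (741.4+532.8)/2 × 1.5 = 955.65
  [4→8]: (532.8+153.2)/2 × 4 = 1372.0
  Sum = 3491.625 µg/L·hr
intranasal spray tail: 153.2/0.339 = 451.917; AUC_ev,0→∞ = 3491.625 + 451.917 = 3943.542 µg/L·hr
F = (AUC_ev/D_ev)/(AUC_iv/D_iv) = (3943.542/800)/(4549.165/200) = 4.9294275/22.745825 = 0.2167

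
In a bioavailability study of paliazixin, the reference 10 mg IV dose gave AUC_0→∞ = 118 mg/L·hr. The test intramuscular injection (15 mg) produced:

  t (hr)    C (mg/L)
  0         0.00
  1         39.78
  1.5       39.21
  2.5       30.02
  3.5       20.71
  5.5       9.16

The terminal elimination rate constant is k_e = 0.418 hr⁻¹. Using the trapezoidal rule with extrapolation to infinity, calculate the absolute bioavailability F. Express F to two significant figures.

Trapezoidal AUC_0→5.5 (intramuscular injection):
  [0→1]: (0.00+39.78)/2 × 1 = 19.89
  [1→1.5]: (39.78+39.21)/2 × 0.5 = 19.7475
  [1.5→2.5]: (39.21+30.02)/2 × 1 = 34.615
  [2.5→3.5]: (30.02+20.71)/2 × 1 = 25.365
  [3.5→5.5]: (20.71+9.16)/2 × 2 = 29.87
  Sum = 129.4875 mg/L·hr
Tail: C_last/k_e = 9.16/0.418 = 21.914
AUC_0→∞ (intramuscular injection) = 129.4875 + 21.914 = 151.4015 mg/L·hr
F = (AUC_ev/D_ev)/(AUC_iv/D_iv) = (151.4015/15)/(118/10) = 10.0934/11.8 = 0.8554

F = 0.86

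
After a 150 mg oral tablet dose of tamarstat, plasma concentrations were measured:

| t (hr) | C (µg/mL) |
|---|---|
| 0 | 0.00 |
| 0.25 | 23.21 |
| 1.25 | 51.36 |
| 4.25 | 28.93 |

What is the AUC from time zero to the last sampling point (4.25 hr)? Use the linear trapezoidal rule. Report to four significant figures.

Trapezoidal AUC_0→4.25:
  [0→0.25]: (0.00+23.21)/2 × 0.25 = 2.90125
  [0.25→1.25]: (23.21+51.36)/2 × 1 = 37.285
  [1.25→4.25]: (51.36+28.93)/2 × 3 = 120.435
  Sum = 160.62125 µg/mL·hr

AUC = 160.6 µg/mL·hr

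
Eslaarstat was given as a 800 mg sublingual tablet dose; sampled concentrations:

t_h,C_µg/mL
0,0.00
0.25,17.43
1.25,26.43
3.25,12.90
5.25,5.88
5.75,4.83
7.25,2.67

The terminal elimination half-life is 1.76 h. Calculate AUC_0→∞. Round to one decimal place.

AUC = 97.3 µg/mL·h

Trapezoidal AUC_0→7.25:
  [0→0.25]: (0.00+17.43)/2 × 0.25 = 2.17875
  [0.25→1.25]: (17.43+26.43)/2 × 1 = 21.93
  [1.25→3.25]: (26.43+12.90)/2 × 2 = 39.33
  [3.25→5.25]: (12.90+5.88)/2 × 2 = 18.78
  [5.25→5.75]: (5.88+4.83)/2 × 0.5 = 2.6775
  [5.75→7.25]: (4.83+2.67)/2 × 1.5 = 5.625
  Sum = 90.52125 µg/mL·h
k_e = ln2 / t½ = 0.693147 / 1.76 = 0.3938 h^-1
Extrapolated tail: C_last / k_e = 2.67 / 0.3938 = 6.780
AUC_0→∞ = 90.52125 + 6.780 = 97.30125 µg/mL·h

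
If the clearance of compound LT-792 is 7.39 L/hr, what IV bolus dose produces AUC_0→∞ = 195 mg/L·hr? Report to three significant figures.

Dose_iv = CL × AUC_0→∞
     = 7.39 × 195 = 1441.05 mg

Dose = 1440 mg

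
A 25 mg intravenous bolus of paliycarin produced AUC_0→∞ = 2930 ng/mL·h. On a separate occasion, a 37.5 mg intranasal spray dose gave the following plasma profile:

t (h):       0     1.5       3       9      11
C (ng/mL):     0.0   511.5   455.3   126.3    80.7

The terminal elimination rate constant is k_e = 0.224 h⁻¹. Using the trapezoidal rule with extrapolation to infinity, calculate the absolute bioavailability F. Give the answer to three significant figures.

F = 0.778

Trapezoidal AUC_0→11 (intranasal spray):
  [0→1.5]: (0.0+511.5)/2 × 1.5 = 383.625
  [1.5→3]: (511.5+455.3)/2 × 1.5 = 725.1
  [3→9]: (455.3+126.3)/2 × 6 = 1744.8
  [9→11]: (126.3+80.7)/2 × 2 = 207.0
  Sum = 3060.525 ng/mL·h
Tail: C_last/k_e = 80.7/0.224 = 360.268
AUC_0→∞ (intranasal spray) = 3060.525 + 360.268 = 3420.793 ng/mL·h
F = (AUC_ev/D_ev)/(AUC_iv/D_iv) = (3420.793/37.5)/(2930/25) = 91.2211/117.2 = 0.7783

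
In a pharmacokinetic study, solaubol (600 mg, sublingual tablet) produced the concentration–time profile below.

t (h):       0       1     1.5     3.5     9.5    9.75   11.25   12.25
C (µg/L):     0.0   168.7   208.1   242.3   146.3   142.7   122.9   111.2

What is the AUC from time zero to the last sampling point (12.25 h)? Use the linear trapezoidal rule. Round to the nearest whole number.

Trapezoidal AUC_0→12.25:
  [0→1]: (0.0+168.7)/2 × 1 = 84.35
  [1→1.5]: (168.7+208.1)/2 × 0.5 = 94.2
  [1.5→3.5]: (208.1+242.3)/2 × 2 = 450.4
  [3.5→9.5]: (242.3+146.3)/2 × 6 = 1165.8
  [9.5→9.75]: (146.3+142.7)/2 × 0.25 = 36.125
  [9.75→11.25]: (142.7+122.9)/2 × 1.5 = 199.2
  [11.25→12.25]: (122.9+111.2)/2 × 1 = 117.05
  Sum = 2147.125 µg/L·h

AUC = 2147 µg/L·h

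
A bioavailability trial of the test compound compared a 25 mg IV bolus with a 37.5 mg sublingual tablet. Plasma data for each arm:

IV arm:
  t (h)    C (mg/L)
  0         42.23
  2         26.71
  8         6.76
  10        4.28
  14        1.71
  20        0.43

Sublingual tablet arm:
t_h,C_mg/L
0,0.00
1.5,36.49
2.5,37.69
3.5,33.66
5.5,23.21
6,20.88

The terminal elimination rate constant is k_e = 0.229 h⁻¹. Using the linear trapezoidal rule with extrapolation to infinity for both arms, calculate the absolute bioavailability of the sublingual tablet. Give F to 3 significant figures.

Trapezoidal AUC_0→20 (IV):
  [0→2]: (42.23+26.71)/2 × 2 = 68.94
  [2→8]: (26.71+6.76)/2 × 6 = 100.41
  [8→10]: (6.76+4.28)/2 × 2 = 11.04
  [10→14]: (4.28+1.71)/2 × 4 = 11.98
  [14→20]: (1.71+0.43)/2 × 6 = 6.42
  Sum = 198.79 mg/L·h
IV tail: 0.43/0.229 = 1.878; AUC_iv,0→∞ = 198.79 + 1.878 = 200.668 mg/L·h
Trapezoidal AUC_0→6 (sublingual tablet):
  [0→1.5]: (0.00+36.49)/2 × 1.5 = 27.3675
  [1.5→2.5]: (36.49+37.69)/2 × 1 = 37.09
  [2.5→3.5]: (37.69+33.66)/2 × 1 = 35.675
  [3.5→5.5]: (33.66+23.21)/2 × 2 = 56.87
  [5.5→6]: (23.21+20.88)/2 × 0.5 = 11.0225
  Sum = 168.025 mg/L·h
sublingual tablet tail: 20.88/0.229 = 91.179; AUC_ev,0→∞ = 168.025 + 91.179 = 259.204 mg/L·h
F = (AUC_ev/D_ev)/(AUC_iv/D_iv) = (259.204/37.5)/(200.668/25) = 6.91211/8.02672 = 0.8611

F = 0.861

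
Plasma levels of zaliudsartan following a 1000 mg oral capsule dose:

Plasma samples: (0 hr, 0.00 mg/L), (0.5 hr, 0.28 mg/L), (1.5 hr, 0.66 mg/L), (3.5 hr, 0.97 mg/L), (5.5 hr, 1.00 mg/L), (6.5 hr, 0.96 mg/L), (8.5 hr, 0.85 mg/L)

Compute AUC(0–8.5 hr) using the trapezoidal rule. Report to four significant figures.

AUC = 6.930 mg/L·hr

Trapezoidal AUC_0→8.5:
  [0→0.5]: (0.00+0.28)/2 × 0.5 = 0.07
  [0.5→1.5]: (0.28+0.66)/2 × 1 = 0.47
  [1.5→3.5]: (0.66+0.97)/2 × 2 = 1.63
  [3.5→5.5]: (0.97+1.00)/2 × 2 = 1.97
  [5.5→6.5]: (1.00+0.96)/2 × 1 = 0.98
  [6.5→8.5]: (0.96+0.85)/2 × 2 = 1.81
  Sum = 6.93 mg/L·hr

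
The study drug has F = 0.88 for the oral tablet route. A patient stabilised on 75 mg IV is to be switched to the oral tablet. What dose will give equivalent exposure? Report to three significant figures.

For equal systemic exposure: F × D_ev = D_iv
D_ev = D_iv / F = 75 / 0.88 = 85.2273 mg

D_oral = 85.2 mg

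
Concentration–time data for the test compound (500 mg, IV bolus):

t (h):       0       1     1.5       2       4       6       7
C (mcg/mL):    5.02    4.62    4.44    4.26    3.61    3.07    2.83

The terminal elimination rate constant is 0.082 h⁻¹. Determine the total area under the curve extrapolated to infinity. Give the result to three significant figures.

Trapezoidal AUC_0→7:
  [0→1]: (5.02+4.62)/2 × 1 = 4.82
  [1→1.5]: (4.62+4.44)/2 × 0.5 = 2.265
  [1.5→2]: (4.44+4.26)/2 × 0.5 = 2.175
  [2→4]: (4.26+3.61)/2 × 2 = 7.87
  [4→6]: (3.61+3.07)/2 × 2 = 6.68
  [6→7]: (3.07+2.83)/2 × 1 = 2.95
  Sum = 26.76 mcg/mL·h
Extrapolated tail: C_last / k_e = 2.83 / 0.082 = 34.512
AUC_0→∞ = 26.76 + 34.512 = 61.272 mcg/mL·h

AUC = 61.3 mcg/mL·h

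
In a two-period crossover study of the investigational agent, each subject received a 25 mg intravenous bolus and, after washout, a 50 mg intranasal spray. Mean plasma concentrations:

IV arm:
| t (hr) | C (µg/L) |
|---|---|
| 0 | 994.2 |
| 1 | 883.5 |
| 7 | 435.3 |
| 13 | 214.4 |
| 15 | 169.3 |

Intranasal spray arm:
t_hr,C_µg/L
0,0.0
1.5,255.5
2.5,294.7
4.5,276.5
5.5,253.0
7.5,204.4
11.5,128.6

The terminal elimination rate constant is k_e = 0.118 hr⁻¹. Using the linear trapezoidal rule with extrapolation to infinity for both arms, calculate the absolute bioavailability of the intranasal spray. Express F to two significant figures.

Trapezoidal AUC_0→15 (IV):
  [0→1]: (994.2+883.5)/2 × 1 = 938.85
  [1→7]: (883.5+435.3)/2 × 6 = 3956.4
  [7→13]: (435.3+214.4)/2 × 6 = 1949.1
  [13→15]: (214.4+169.3)/2 × 2 = 383.7
  Sum = 7228.05 µg/L·hr
IV tail: 169.3/0.118 = 1434.746; AUC_iv,0→∞ = 7228.05 + 1434.746 = 8662.796 µg/L·hr
Trapezoidal AUC_0→11.5 (intranasal spray):
  [0→1.5]: (0.0+255.5)/2 × 1.5 = 191.625
  [1.5→2.5]: (255.5+294.7)/2 × 1 = 275.1
  [2.5→4.5]: (294.7+276.5)/2 × 2 = 571.2
  [4.5→5.5]: (276.5+253.0)/2 × 1 = 264.75
  [5.5→7.5]: (253.0+204.4)/2 × 2 = 457.4
  [7.5→11.5]: (204.4+128.6)/2 × 4 = 666.0
  Sum = 2426.075 µg/L·hr
intranasal spray tail: 128.6/0.118 = 1089.831; AUC_ev,0→∞ = 2426.075 + 1089.831 = 3515.906 µg/L·hr
F = (AUC_ev/D_ev)/(AUC_iv/D_iv) = (3515.906/50)/(8662.796/25) = 70.31812/346.51184 = 0.2029

F = 0.20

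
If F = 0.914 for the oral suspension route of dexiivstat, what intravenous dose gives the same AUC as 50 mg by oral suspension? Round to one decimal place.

Systemic exposure from an extravascular dose = F × D_ev, so the equivalent IV dose is F × D_ev.
D_iv = F × D_ev = 0.914 × 50 = 45.7 mg

D_iv = 45.7 mg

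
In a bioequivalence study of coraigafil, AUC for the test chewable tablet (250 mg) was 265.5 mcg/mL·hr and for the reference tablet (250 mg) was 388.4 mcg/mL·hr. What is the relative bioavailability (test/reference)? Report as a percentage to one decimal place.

F_rel = 68.4%

F_rel = (AUC_test/D_test) / (AUC_ref/D_ref)
      = (265.5/250) / (388.4/250)
      = 1.062 / 1.5536 = 0.6836 = 68.36%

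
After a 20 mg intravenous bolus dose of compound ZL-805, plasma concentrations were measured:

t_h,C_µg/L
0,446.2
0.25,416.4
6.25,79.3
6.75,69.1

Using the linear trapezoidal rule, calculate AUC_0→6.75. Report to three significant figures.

Trapezoidal AUC_0→6.75:
  [0→0.25]: (446.2+416.4)/2 × 0.25 = 107.825
  [0.25→6.25]: (416.4+79.3)/2 × 6 = 1487.1
  [6.25→6.75]: (79.3+69.1)/2 × 0.5 = 37.1
  Sum = 1632.025 µg/L·h

AUC = 1630 µg/L·h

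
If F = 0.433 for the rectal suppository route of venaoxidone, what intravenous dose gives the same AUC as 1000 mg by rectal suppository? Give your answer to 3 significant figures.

D_iv = 433 mg

Systemic exposure from an extravascular dose = F × D_ev, so the equivalent IV dose is F × D_ev.
D_iv = F × D_ev = 0.433 × 1000 = 433 mg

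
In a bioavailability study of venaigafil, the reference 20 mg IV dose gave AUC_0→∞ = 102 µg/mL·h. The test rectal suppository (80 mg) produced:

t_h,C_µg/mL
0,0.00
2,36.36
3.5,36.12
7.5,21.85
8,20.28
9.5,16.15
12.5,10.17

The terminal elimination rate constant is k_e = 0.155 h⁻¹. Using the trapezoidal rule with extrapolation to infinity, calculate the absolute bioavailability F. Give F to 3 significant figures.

Trapezoidal AUC_0→12.5 (rectal suppository):
  [0→2]: (0.00+36.36)/2 × 2 = 36.36
  [2→3.5]: (36.36+36.12)/2 × 1.5 = 54.36
  [3.5→7.5]: (36.12+21.85)/2 × 4 = 115.94
  [7.5→8]: (21.85+20.28)/2 × 0.5 = 10.5325
  [8→9.5]: (20.28+16.15)/2 × 1.5 = 27.3225
  [9.5→12.5]: (16.15+10.17)/2 × 3 = 39.48
  Sum = 283.995 µg/mL·h
Tail: C_last/k_e = 10.17/0.155 = 65.613
AUC_0→∞ (rectal suppository) = 283.995 + 65.613 = 349.608 µg/mL·h
F = (AUC_ev/D_ev)/(AUC_iv/D_iv) = (349.608/80)/(102/20) = 4.3701/5.1 = 0.8569

F = 0.857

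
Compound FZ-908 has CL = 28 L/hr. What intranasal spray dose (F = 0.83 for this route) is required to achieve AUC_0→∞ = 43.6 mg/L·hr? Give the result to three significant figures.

Dose = CL × AUC_0→∞ / F
     = 28 × 43.6 / 0.83 = 1470.84 mg

Dose = 1470 mg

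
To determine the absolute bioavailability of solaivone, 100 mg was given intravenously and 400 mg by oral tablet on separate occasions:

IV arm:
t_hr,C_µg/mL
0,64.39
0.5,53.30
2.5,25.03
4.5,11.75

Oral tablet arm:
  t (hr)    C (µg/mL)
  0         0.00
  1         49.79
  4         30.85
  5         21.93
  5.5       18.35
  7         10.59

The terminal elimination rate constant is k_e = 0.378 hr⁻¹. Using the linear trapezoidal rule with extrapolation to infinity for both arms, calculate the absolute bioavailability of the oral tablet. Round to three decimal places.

F = 0.330

Trapezoidal AUC_0→4.5 (IV):
  [0→0.5]: (64.39+53.30)/2 × 0.5 = 29.4225
  [0.5→2.5]: (53.30+25.03)/2 × 2 = 78.33
  [2.5→4.5]: (25.03+11.75)/2 × 2 = 36.78
  Sum = 144.5325 µg/mL·hr
IV tail: 11.75/0.378 = 31.085; AUC_iv,0→∞ = 144.5325 + 31.085 = 175.6175 µg/mL·hr
Trapezoidal AUC_0→7 (oral tablet):
  [0→1]: (0.00+49.79)/2 × 1 = 24.895
  [1→4]: (49.79+30.85)/2 × 3 = 120.96
  [4→5]: (30.85+21.93)/2 × 1 = 26.39
  [5→5.5]: (21.93+18.35)/2 × 0.5 = 10.07
  [5.5→7]: (18.35+10.59)/2 × 1.5 = 21.705
  Sum = 204.02 µg/mL·hr
oral tablet tail: 10.59/0.378 = 28.016; AUC_ev,0→∞ = 204.02 + 28.016 = 232.036 µg/mL·hr
F = (AUC_ev/D_ev)/(AUC_iv/D_iv) = (232.036/400)/(175.6175/100) = 0.58009/1.756175 = 0.3303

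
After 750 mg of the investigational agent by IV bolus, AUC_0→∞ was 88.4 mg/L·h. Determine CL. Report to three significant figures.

CL = 8.48 L/h

CL = Dose_iv / AUC_0→∞
   = 750 / 88.4 = 8.48416 L/h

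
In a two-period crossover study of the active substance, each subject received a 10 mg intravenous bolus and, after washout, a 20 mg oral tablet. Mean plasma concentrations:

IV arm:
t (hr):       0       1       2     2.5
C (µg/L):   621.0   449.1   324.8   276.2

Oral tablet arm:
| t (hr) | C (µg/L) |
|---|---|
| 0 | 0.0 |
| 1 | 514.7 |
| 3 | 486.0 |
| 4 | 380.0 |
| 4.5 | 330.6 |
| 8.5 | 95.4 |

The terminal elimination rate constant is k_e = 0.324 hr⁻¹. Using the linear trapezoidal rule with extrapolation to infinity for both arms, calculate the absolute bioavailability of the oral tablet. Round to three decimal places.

Trapezoidal AUC_0→2.5 (IV):
  [0→1]: (621.0+449.1)/2 × 1 = 535.05
  [1→2]: (449.1+324.8)/2 × 1 = 386.95
  [2→2.5]: (324.8+276.2)/2 × 0.5 = 150.25
  Sum = 1072.25 µg/L·hr
IV tail: 276.2/0.324 = 852.469; AUC_iv,0→∞ = 1072.25 + 852.469 = 1924.719 µg/L·hr
Trapezoidal AUC_0→8.5 (oral tablet):
  [0→1]: (0.0+514.7)/2 × 1 = 257.35
  [1→3]: (514.7+486.0)/2 × 2 = 1000.7
  [3→4]: (486.0+380.0)/2 × 1 = 433.0
  [4→4.5]: (380.0+330.6)/2 × 0.5 = 177.65
  [4.5→8.5]: (330.6+95.4)/2 × 4 = 852.0
  Sum = 2720.7 µg/L·hr
oral tablet tail: 95.4/0.324 = 294.444; AUC_ev,0→∞ = 2720.7 + 294.444 = 3015.144 µg/L·hr
F = (AUC_ev/D_ev)/(AUC_iv/D_iv) = (3015.144/20)/(1924.719/10) = 150.7572/192.4719 = 0.7833

F = 0.783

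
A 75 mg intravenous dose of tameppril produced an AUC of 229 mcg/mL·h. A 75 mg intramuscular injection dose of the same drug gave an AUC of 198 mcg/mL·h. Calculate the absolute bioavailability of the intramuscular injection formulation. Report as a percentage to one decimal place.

F = 86.5%

F = (AUC_ev / D_ev) / (AUC_iv / D_iv)
  = (198/75) / (229/75)
  = 2.64 / 3.05333 = 0.8646
  = 86.46%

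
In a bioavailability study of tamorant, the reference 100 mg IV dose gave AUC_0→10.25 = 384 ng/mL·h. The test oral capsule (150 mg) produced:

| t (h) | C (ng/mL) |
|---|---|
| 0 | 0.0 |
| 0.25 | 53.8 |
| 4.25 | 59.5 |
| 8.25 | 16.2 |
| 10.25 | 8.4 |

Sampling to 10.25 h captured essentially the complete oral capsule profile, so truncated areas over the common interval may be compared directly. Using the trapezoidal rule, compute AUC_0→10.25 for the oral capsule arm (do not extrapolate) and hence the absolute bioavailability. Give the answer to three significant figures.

F = 0.711

Trapezoidal AUC_0→10.25 (oral capsule):
  [0→0.25]: (0.0+53.8)/2 × 0.25 = 6.725
  [0.25→4.25]: (53.8+59.5)/2 × 4 = 226.6
  [4.25→8.25]: (59.5+16.2)/2 × 4 = 151.4
  [8.25→10.25]: (16.2+8.4)/2 × 2 = 24.6
  Sum = 409.325 ng/mL·h
F = (AUC_ev/D_ev)/(AUC_iv/D_iv) = (409.325/150)/(384/100) = 2.72883/3.84 = 0.7106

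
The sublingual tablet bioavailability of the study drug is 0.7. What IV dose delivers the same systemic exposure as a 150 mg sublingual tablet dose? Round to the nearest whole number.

D_iv = 105 mg

Systemic exposure from an extravascular dose = F × D_ev, so the equivalent IV dose is F × D_ev.
D_iv = F × D_ev = 0.7 × 150 = 105 mg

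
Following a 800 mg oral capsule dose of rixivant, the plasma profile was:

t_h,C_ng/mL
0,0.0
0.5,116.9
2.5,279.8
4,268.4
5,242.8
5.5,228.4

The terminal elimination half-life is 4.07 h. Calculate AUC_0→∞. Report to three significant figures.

AUC = 2550 ng/mL·h

Trapezoidal AUC_0→5.5:
  [0→0.5]: (0.0+116.9)/2 × 0.5 = 29.225
  [0.5→2.5]: (116.9+279.8)/2 × 2 = 396.7
  [2.5→4]: (279.8+268.4)/2 × 1.5 = 411.15
  [4→5]: (268.4+242.8)/2 × 1 = 255.6
  [5→5.5]: (242.8+228.4)/2 × 0.5 = 117.8
  Sum = 1210.475 ng/mL·h
k_e = ln2 / t½ = 0.693147 / 4.07 = 0.1703 h^-1
Extrapolated tail: C_last / k_e = 228.4 / 0.1703 = 1341.163
AUC_0→∞ = 1210.475 + 1341.163 = 2551.638 ng/mL·h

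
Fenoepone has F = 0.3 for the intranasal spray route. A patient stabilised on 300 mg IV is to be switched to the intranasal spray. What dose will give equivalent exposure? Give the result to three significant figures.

D_intranasal = 1000 mg

For equal systemic exposure: F × D_ev = D_iv
D_ev = D_iv / F = 300 / 0.3 = 1000 mg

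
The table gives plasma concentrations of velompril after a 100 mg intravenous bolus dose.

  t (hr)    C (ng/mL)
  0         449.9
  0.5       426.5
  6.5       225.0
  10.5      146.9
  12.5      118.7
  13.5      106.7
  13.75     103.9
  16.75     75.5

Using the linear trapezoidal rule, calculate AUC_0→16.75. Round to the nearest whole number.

AUC = 3591 ng/mL·hr

Trapezoidal AUC_0→16.75:
  [0→0.5]: (449.9+426.5)/2 × 0.5 = 219.1
  [0.5→6.5]: (426.5+225.0)/2 × 6 = 1954.5
  [6.5→10.5]: (225.0+146.9)/2 × 4 = 743.8
  [10.5→12.5]: (146.9+118.7)/2 × 2 = 265.6
  [12.5→13.5]: (118.7+106.7)/2 × 1 = 112.7
  [13.5→13.75]: (106.7+103.9)/2 × 0.25 = 26.325
  [13.75→16.75]: (103.9+75.5)/2 × 3 = 269.1
  Sum = 3591.125 ng/mL·hr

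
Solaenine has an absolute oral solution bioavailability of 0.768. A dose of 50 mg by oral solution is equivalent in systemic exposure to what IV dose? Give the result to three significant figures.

Systemic exposure from an extravascular dose = F × D_ev, so the equivalent IV dose is F × D_ev.
D_iv = F × D_ev = 0.768 × 50 = 38.4 mg

D_iv = 38.4 mg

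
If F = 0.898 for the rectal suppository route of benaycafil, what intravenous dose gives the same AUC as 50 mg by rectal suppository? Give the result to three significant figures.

D_iv = 44.9 mg

Systemic exposure from an extravascular dose = F × D_ev, so the equivalent IV dose is F × D_ev.
D_iv = F × D_ev = 0.898 × 50 = 44.9 mg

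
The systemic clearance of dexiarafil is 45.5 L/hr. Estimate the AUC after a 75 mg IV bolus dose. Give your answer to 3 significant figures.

AUC = 1.65 mg/L·hr

AUC_0→∞ = Dose_iv / CL
        = 75 / 45.5 = 1.64835 mg/L·hr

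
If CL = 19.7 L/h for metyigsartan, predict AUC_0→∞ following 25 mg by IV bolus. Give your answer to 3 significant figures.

AUC_0→∞ = Dose_iv / CL
        = 25 / 19.7 = 1.26904 mg/L·h

AUC = 1.27 mg/L·h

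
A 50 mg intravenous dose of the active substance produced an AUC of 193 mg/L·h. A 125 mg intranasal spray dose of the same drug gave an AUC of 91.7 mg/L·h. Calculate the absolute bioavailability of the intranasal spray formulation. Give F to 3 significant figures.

F = 0.190

F = (AUC_ev / D_ev) / (AUC_iv / D_iv)
  = (91.7/125) / (193/50)
  = 0.7336 / 3.86 = 0.1901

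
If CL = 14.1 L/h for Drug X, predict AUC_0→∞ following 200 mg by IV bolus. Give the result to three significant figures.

AUC_0→∞ = Dose_iv / CL
        = 200 / 14.1 = 14.1844 mg/L·h

AUC = 14.2 mg/L·h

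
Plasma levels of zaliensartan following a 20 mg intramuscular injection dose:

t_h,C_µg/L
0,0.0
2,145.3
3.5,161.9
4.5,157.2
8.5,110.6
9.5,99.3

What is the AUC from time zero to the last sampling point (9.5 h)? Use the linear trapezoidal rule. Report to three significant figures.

Trapezoidal AUC_0→9.5:
  [0→2]: (0.0+145.3)/2 × 2 = 145.3
  [2→3.5]: (145.3+161.9)/2 × 1.5 = 230.4
  [3.5→4.5]: (161.9+157.2)/2 × 1 = 159.55
  [4.5→8.5]: (157.2+110.6)/2 × 4 = 535.6
  [8.5→9.5]: (110.6+99.3)/2 × 1 = 104.95
  Sum = 1175.8 µg/L·h

AUC = 1180 µg/L·h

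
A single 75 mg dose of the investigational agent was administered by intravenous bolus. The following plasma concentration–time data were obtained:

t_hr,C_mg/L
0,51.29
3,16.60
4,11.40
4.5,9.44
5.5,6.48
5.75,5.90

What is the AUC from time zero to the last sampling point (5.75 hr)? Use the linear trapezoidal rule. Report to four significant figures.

AUC = 130.6 mg/L·hr

Trapezoidal AUC_0→5.75:
  [0→3]: (51.29+16.60)/2 × 3 = 101.835
  [3→4]: (16.60+11.40)/2 × 1 = 14.0
  [4→4.5]: (11.40+9.44)/2 × 0.5 = 5.21
  [4.5→5.5]: (9.44+6.48)/2 × 1 = 7.96
  [5.5→5.75]: (6.48+5.90)/2 × 0.25 = 1.5475
  Sum = 130.5525 mg/L·hr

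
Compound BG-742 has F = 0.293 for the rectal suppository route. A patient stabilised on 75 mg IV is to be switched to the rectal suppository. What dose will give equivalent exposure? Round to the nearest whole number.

D_rectal = 256 mg

For equal systemic exposure: F × D_ev = D_iv
D_ev = D_iv / F = 75 / 0.293 = 255.973 mg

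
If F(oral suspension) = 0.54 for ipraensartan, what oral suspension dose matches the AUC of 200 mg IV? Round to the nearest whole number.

D_oral = 370 mg

For equal systemic exposure: F × D_ev = D_iv
D_ev = D_iv / F = 200 / 0.54 = 370.37 mg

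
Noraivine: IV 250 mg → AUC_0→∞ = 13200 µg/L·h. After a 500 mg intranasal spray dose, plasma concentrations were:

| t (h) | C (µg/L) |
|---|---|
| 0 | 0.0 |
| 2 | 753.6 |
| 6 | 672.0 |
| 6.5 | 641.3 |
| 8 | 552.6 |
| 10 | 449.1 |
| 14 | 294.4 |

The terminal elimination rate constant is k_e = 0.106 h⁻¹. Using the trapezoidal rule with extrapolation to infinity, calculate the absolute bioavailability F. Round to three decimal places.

F = 0.382

Trapezoidal AUC_0→14 (intranasal spray):
  [0→2]: (0.0+753.6)/2 × 2 = 753.6
  [2→6]: (753.6+672.0)/2 × 4 = 2851.2
  [6→6.5]: (672.0+641.3)/2 × 0.5 = 328.325
  [6.5→8]: (641.3+552.6)/2 × 1.5 = 895.425
  [8→10]: (552.6+449.1)/2 × 2 = 1001.7
  [10→14]: (449.1+294.4)/2 × 4 = 1487.0
  Sum = 7317.25 µg/L·h
Tail: C_last/k_e = 294.4/0.106 = 2777.358
AUC_0→∞ (intranasal spray) = 7317.25 + 2777.358 = 10094.608 µg/L·h
F = (AUC_ev/D_ev)/(AUC_iv/D_iv) = (10094.608/500)/(13200/250) = 20.189216/52.8 = 0.3824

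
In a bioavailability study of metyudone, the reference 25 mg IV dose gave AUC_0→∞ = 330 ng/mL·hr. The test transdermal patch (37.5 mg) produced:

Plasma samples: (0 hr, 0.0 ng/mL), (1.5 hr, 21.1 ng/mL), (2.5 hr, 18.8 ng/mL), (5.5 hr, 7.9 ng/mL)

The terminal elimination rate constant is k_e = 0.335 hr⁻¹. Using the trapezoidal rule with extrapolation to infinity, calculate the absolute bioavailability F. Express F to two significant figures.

F = 0.20

Trapezoidal AUC_0→5.5 (transdermal patch):
  [0→1.5]: (0.0+21.1)/2 × 1.5 = 15.825
  [1.5→2.5]: (21.1+18.8)/2 × 1 = 19.95
  [2.5→5.5]: (18.8+7.9)/2 × 3 = 40.05
  Sum = 75.825 ng/mL·hr
Tail: C_last/k_e = 7.9/0.335 = 23.582
AUC_0→∞ (transdermal patch) = 75.825 + 23.582 = 99.407 ng/mL·hr
F = (AUC_ev/D_ev)/(AUC_iv/D_iv) = (99.407/37.5)/(330/25) = 2.65085/13.2 = 0.2008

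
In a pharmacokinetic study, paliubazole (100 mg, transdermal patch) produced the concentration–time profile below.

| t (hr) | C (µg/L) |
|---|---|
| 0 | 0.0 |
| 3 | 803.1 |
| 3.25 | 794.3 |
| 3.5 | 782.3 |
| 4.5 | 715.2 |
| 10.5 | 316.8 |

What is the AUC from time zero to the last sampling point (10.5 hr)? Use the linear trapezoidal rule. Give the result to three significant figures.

AUC = 5450 µg/L·hr

Trapezoidal AUC_0→10.5:
  [0→3]: (0.0+803.1)/2 × 3 = 1204.65
  [3→3.25]: (803.1+794.3)/2 × 0.25 = 199.675
  [3.25→3.5]: (794.3+782.3)/2 × 0.25 = 197.075
  [3.5→4.5]: (782.3+715.2)/2 × 1 = 748.75
  [4.5→10.5]: (715.2+316.8)/2 × 6 = 3096.0
  Sum = 5446.15 µg/L·hr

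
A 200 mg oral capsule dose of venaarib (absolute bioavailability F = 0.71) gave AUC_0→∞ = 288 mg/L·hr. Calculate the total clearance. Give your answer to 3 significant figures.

CL = 0.493 L/hr

CL = F × Dose / AUC_0→∞
   = 0.71 × 200 / 288 = 0.493056 L/hr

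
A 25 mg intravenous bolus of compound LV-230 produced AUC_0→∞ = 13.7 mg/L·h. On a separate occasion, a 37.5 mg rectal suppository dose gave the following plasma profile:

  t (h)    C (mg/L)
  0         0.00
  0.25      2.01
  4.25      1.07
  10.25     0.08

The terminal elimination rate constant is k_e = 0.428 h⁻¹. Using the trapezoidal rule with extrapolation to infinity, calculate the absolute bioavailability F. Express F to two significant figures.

F = 0.49

Trapezoidal AUC_0→10.25 (rectal suppository):
  [0→0.25]: (0.00+2.01)/2 × 0.25 = 0.25125
  [0.25→4.25]: (2.01+1.07)/2 × 4 = 6.16
  [4.25→10.25]: (1.07+0.08)/2 × 6 = 3.45
  Sum = 9.86125 mg/L·h
Tail: C_last/k_e = 0.08/0.428 = 0.187
AUC_0→∞ (rectal suppository) = 9.86125 + 0.187 = 10.04825 mg/L·h
F = (AUC_ev/D_ev)/(AUC_iv/D_iv) = (10.04825/37.5)/(13.7/25) = 0.267953/0.548 = 0.4890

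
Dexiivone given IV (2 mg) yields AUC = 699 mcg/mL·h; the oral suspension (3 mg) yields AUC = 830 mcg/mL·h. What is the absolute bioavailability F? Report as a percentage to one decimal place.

F = (AUC_ev / D_ev) / (AUC_iv / D_iv)
  = (830/3) / (699/2)
  = 276.667 / 349.5 = 0.7916
  = 79.16%

F = 79.2%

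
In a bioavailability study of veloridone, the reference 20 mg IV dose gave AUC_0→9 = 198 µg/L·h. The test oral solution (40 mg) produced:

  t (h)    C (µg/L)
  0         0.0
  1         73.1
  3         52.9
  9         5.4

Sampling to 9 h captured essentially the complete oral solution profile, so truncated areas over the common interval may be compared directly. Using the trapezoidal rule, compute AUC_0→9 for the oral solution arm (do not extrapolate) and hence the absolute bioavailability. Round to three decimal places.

F = 0.852

Trapezoidal AUC_0→9 (oral solution):
  [0→1]: (0.0+73.1)/2 × 1 = 36.55
  [1→3]: (73.1+52.9)/2 × 2 = 126.0
  [3→9]: (52.9+5.4)/2 × 6 = 174.9
  Sum = 337.45 µg/L·h
F = (AUC_ev/D_ev)/(AUC_iv/D_iv) = (337.45/40)/(198/20) = 8.43625/9.9 = 0.8521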